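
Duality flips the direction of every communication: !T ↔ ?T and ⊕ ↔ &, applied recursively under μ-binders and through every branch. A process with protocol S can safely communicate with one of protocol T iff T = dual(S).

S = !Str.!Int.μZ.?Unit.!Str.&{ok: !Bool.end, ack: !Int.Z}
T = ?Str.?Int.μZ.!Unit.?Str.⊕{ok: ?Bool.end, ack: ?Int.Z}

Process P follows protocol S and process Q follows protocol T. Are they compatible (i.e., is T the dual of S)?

YES

!Str ‖ ?Str  ✓
  !Int ‖ ?Int  ✓
    μZ ‖ μZ  ✓ (binder kept)
      ?Unit ‖ !Unit  ✓
        !Str ‖ ?Str  ✓
          &{ok,ack} ‖ ⊕{ok,ack}  ✓ same labels
            • ok:
              !Bool ‖ ?Bool  ✓
                end ‖ end  ✓
            • ack:
              !Int ‖ ?Int  ✓
                Z ‖ Z  ✓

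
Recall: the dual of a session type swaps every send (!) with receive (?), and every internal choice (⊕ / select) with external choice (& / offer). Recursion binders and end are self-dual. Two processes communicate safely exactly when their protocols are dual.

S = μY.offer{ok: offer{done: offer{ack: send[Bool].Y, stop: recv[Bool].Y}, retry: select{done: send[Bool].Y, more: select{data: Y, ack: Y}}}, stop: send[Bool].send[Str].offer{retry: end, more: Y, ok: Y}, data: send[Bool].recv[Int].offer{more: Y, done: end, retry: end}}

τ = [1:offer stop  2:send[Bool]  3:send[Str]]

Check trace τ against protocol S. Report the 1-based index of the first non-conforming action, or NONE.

NONE

@1 offer stop  ✓  cont: send[Bool].send[Str].offer{retry: end, more: μY.…, ok: μY.…}
@2 send[Bool]  ✓  cont: send[Str].offer{retry: end, more: μY.…, ok: μY.…}
@3 send[Str]  ✓  cont: offer{retry: end, more: μY.…, ok: μY.…}
all 3 steps conform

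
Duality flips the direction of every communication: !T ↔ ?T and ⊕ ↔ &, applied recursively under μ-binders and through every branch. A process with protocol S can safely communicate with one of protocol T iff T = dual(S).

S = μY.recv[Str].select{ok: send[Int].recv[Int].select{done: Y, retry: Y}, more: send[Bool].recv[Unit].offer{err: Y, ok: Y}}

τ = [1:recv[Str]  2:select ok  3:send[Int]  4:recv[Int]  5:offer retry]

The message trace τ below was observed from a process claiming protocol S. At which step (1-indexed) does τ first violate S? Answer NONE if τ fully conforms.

[1] recv[Str]  match  now at select{ok: send[Int].recv[Int].select{done: μY.…, retry: μY.…}, more: send[Bool].recv[Unit].offer{err: μY.…, ok: μY.…}}
[2] select ok  match  now at send[Int].recv[Int].select{done: μY.…, retry: μY.…}
[3] send[Int]  match  now at recv[Int].select{done: μY.…, retry: μY.…}
[4] recv[Int]  match  now at select{done: μY.…, retry: μY.…}
[5] got offer retry, protocol expects select done or select retry  ✗

5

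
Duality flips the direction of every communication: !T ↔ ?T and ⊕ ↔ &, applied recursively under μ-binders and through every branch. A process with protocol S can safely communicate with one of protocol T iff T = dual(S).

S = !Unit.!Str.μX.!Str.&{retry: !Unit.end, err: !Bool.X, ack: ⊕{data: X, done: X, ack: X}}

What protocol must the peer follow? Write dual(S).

?Unit.?Str.μX.?Str.⊕{retry: ?Unit.end, err: ?Bool.X, ack: &{data: X, done: X, ack: X}}

!Unit → ?Unit
  !Str → ?Str
    μX → μX  (μ self-dual)
      !Str → ?Str
        &{retry,err,ack} → ⊕{retry,err,ack}  (offer→select)
          • retry:
            !Unit → ?Unit
              end self-dual
          • err:
            !Bool → ?Bool
              X self-dual
          • ack:
            ⊕{data,done,ack} → &{data,done,ack}  (internal→external)
              • data:
                X self-dual
              • done:
                X self-dual
              • ack:
                X self-dual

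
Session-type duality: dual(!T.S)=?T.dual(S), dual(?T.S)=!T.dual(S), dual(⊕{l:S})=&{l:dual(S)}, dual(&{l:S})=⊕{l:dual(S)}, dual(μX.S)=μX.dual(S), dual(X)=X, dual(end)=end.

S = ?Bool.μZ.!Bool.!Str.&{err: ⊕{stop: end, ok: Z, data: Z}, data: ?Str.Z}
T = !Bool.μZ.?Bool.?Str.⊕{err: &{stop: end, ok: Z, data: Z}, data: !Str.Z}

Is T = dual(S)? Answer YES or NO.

YES

?Bool | !Bool  ✓
  μZ | μZ  ✓ (binder kept)
    !Bool | ?Bool  ✓
      !Str | ?Str  ✓
        &{err,data} | ⊕{err,data}  ✓ labels match
          • err:
            ⊕{stop,ok,data} | &{stop,ok,data}  ✓ labels match
              • stop:
                end | end  ✓
              • ok:
                Z | Z  ✓
              • data:
                Z | Z  ✓
          • data:
            ?Str | !Str  ✓
              Z | Z  ✓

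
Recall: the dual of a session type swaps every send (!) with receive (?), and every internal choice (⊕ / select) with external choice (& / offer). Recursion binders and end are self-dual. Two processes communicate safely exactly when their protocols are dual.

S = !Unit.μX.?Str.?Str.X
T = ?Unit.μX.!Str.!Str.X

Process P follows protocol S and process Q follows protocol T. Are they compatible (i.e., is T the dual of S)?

YES

!Unit ‖ ?Unit  ok
  μX ‖ μX  ok (binder kept)
    ?Str ‖ !Str  ok
      ?Str ‖ !Str  ok
        X ‖ X  ok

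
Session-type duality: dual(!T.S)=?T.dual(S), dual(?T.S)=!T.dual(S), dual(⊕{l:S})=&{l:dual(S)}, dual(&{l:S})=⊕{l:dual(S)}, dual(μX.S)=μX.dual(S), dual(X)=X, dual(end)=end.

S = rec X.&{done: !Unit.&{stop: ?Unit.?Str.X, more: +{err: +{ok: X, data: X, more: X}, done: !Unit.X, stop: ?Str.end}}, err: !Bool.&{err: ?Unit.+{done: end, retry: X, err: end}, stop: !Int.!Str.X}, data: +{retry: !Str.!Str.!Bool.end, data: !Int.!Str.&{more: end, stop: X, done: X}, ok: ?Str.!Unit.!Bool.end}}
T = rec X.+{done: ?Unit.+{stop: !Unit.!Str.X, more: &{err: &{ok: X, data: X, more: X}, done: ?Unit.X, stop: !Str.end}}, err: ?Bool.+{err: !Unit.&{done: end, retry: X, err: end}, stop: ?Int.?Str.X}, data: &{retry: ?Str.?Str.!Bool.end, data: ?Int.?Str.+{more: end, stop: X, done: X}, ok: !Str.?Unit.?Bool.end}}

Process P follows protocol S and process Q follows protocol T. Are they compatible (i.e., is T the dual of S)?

NO

rec X ‖ rec X  match (rec unchanged)
  &{done,err,data} ‖ +{done,err,data}  match label sets agree
    • done:
      !Unit ‖ ?Unit  match
        &{stop,more} ‖ +{stop,more}  match label sets agree
          • stop:
            ?Unit ‖ !Unit  match
              ?Str ‖ !Str  match
                X ‖ X  match
          • more:
            +{err,done,stop} ‖ &{err,done,stop}  match label sets agree
              • err:
                +{ok,data,more} ‖ &{ok,data,more}  match label sets agree
                  • ok:
                    X ‖ X  match
                  • data:
                    X ‖ X  match
                  • more:
                    X ‖ X  match
              • done:
                !Unit ‖ ?Unit  match
                  X ‖ X  match
              • stop:
                ?Str ‖ !Str  match
                  end ‖ end  match
    • err:
      !Bool ‖ ?Bool  match
        &{err,stop} ‖ +{err,stop}  match label sets agree
          • err:
            ?Unit ‖ !Unit  match
              +{done,retry,err} ‖ &{done,retry,err}  match label sets agree
                • done:
                  end ‖ end  match
                • retry:
                  X ‖ X  match
                • err:
                  end ‖ end  match
          • stop:
            !Int ‖ ?Int  match
              !Str ‖ ?Str  match
                X ‖ X  match
    • data:
      +{retry,data,ok} ‖ &{retry,data,ok}  match label sets agree
        • retry:
          !Str ‖ ?Str  match
            !Str ‖ ?Str  match
              !Bool ‖ !Bool  ✗ same direction on both sides — not dual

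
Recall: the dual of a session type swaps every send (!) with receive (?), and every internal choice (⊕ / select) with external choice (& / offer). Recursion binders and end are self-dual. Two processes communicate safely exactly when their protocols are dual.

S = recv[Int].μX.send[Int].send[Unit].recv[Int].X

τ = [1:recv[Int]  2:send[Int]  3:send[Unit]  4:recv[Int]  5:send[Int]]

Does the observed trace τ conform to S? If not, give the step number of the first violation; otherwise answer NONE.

[1] recv[Int]  ✓  now at μX.…
[2] send[Int]  ✓  now at send[Unit].recv[Int].μX.…
[3] send[Unit]  ✓  now at recv[Int].μX.…
[4] recv[Int]  ✓  now at μX.…
[5] send[Int]  ✓  now at send[Unit].recv[Int].μX.…
τ conforms to S (length 5)

NONE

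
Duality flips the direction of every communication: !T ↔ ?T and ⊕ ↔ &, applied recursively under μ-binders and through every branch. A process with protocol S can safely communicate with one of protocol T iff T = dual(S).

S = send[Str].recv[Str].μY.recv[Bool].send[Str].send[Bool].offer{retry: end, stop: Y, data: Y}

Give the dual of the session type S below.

recv[Str].send[Str].μY.send[Bool].recv[Str].recv[Bool].select{retry: end, stop: Y, data: Y}

send[Str] → recv[Str]
  recv[Str] → send[Str]
    μY → μY  (binder kept)
      recv[Bool] → send[Bool]
        send[Str] → recv[Str]
          send[Bool] → recv[Bool]
            offer{retry,stop,data} → select{retry,stop,data}  (external→internal)
              • retry:
                end self-dual
              • stop:
                Y self-dual
              • data:
                Y self-dual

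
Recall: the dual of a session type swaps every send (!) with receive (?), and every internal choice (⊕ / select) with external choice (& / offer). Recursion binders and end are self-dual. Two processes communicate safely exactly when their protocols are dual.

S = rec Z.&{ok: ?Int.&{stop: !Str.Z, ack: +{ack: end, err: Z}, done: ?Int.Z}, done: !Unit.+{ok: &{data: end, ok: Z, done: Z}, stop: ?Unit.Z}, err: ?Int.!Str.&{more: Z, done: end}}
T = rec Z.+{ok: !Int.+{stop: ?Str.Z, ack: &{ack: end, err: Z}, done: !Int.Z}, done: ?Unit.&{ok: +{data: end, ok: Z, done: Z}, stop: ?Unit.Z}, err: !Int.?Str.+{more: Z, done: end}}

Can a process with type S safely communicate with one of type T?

NO

rec Z | rec Z  ✓ (rec unchanged)
  &{ok,done,err} | +{ok,done,err}  ✓ label sets agree
    case ok:
      ?Int | !Int  ✓
        &{stop,ack,done} | +{stop,ack,done}  ✓ label sets agree
          case stop:
            !Str | ?Str  ✓
              Z | Z  ✓
          case ack:
            +{ack,err} | &{ack,err}  ✓ label sets agree
              case ack:
                end | end  ✓
              case err:
                Z | Z  ✓
          case done:
            ?Int | !Int  ✓
              Z | Z  ✓
    case done:
      !Unit | ?Unit  ✓
        +{ok,stop} | &{ok,stop}  ✓ label sets agree
          case ok:
            &{data,ok,done} | +{data,ok,done}  ✓ label sets agree
              case data:
                end | end  ✓
              case ok:
                Z | Z  ✓
              case done:
                Z | Z  ✓
          case stop:
            ?Unit | ?Unit  ✗ same direction on both sides — not dual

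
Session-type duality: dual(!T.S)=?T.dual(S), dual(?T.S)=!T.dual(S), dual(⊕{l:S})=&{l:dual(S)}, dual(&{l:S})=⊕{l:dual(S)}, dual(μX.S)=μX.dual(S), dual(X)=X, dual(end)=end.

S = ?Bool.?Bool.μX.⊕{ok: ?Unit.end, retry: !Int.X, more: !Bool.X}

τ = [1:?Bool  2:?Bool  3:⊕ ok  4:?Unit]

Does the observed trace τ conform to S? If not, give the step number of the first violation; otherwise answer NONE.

NONE

@1 ?Bool  ✓  now at ?Bool.μX.…
@2 ?Bool  ✓  now at μX.…
@3 ⊕ ok  ✓  now at ?Unit.end
@4 ?Unit  ✓  now at end
τ conforms to S (length 4)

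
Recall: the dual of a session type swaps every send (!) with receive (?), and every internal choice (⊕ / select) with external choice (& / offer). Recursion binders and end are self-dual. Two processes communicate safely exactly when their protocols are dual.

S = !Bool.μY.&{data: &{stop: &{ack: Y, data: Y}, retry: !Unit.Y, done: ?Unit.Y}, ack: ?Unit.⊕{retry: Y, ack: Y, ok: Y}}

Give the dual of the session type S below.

!Bool = ?Bool
  μY = μY  (μ self-dual)
    &{data,ack} = ⊕{data,ack}  (offer→select)
      [data]
        &{stop,retry,done} = ⊕{stop,retry,done}  (offer→select)
          [stop]
            &{ack,data} = ⊕{ack,data}  (offer→select)
              [ack]
                dual(Y) = Y
              [data]
                dual(Y) = Y
          [retry]
            !Unit = ?Unit
              dual(Y) = Y
          [done]
            ?Unit = !Unit
              dual(Y) = Y
      [ack]
        ?Unit = !Unit
          ⊕{retry,ack,ok} = &{retry,ack,ok}  (select→offer)
            [retry]
              dual(Y) = Y
            [ack]
              dual(Y) = Y
            [ok]
              dual(Y) = Y

?Bool.μY.⊕{data: ⊕{stop: ⊕{ack: Y, data: Y}, retry: ?Unit.Y, done: !Unit.Y}, ack: !Unit.&{retry: Y, ack: Y, ok: Y}}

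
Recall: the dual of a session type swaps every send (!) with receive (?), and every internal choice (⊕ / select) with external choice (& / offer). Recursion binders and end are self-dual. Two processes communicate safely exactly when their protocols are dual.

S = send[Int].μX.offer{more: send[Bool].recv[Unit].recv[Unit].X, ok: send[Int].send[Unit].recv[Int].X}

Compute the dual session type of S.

send[Int] = recv[Int]
  μX = μX  (rec unchanged)
    offer{more,ok} = select{more,ok}  (&→⊕)
      • more:
        send[Bool] = recv[Bool]
          recv[Unit] = send[Unit]
            recv[Unit] = send[Unit]
              dual(X) = X
      • ok:
        send[Int] = recv[Int]
          send[Unit] = recv[Unit]
            recv[Int] = send[Int]
              dual(X) = X

recv[Int].μX.select{more: recv[Bool].send[Unit].send[Unit].X, ok: recv[Int].recv[Unit].send[Int].X}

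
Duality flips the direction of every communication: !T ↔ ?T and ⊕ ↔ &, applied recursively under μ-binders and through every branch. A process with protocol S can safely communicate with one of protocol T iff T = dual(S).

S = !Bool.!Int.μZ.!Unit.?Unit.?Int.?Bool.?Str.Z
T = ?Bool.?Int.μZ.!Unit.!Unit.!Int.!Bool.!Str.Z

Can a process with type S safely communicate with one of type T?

!Bool ‖ ?Bool  ok
  !Int ‖ ?Int  ok
    μZ ‖ μZ  ok (μ self-dual)
      !Unit ‖ !Unit  ✗ same direction on both sides — not dual

NO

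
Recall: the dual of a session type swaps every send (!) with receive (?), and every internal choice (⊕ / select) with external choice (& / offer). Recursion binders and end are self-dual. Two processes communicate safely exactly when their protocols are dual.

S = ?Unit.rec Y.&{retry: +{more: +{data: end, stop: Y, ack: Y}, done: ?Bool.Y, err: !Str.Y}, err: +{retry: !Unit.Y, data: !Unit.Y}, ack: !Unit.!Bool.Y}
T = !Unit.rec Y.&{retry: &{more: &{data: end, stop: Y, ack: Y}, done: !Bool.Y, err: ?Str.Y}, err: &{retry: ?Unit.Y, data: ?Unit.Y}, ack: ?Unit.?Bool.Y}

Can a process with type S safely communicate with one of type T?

NO

?Unit ‖ !Unit  match
  rec Y ‖ rec Y  match (rec unchanged)
    &{retry,err,ack} ‖ &{retry,err,ack}  ✗ choice polarity not flipped — not dual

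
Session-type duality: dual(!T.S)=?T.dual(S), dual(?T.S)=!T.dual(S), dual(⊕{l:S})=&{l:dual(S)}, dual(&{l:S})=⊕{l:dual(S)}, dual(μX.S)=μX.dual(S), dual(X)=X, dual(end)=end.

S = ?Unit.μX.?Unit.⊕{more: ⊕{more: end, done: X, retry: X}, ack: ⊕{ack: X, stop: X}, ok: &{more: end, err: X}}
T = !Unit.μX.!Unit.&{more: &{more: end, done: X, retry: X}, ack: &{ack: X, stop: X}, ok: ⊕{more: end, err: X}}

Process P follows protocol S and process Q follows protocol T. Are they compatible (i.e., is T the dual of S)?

YES

?Unit | !Unit  match
  μX | μX  match (rec unchanged)
    ?Unit | !Unit  match
      ⊕{more,ack,ok} | &{more,ack,ok}  match same labels
        case more:
          ⊕{more,done,retry} | &{more,done,retry}  match same labels
            case more:
              end | end  match
            case done:
              X | X  match
            case retry:
              X | X  match
        case ack:
          ⊕{ack,stop} | &{ack,stop}  match same labels
            case ack:
              X | X  match
            case stop:
              X | X  match
        case ok:
          &{more,err} | ⊕{more,err}  match same labels
            case more:
              end | end  match
            case err:
              X | X  match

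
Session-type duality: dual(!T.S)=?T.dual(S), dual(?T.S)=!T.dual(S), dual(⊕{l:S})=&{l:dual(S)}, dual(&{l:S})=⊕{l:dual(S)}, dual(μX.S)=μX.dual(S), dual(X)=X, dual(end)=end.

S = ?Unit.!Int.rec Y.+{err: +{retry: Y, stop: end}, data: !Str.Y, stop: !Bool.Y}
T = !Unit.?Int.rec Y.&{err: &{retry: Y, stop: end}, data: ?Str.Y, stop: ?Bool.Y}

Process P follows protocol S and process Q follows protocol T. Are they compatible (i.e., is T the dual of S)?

?Unit | !Unit  ✓
  !Int | ?Int  ✓
    rec Y | rec Y  ✓ (rec unchanged)
      +{err,data,stop} | &{err,data,stop}  ✓ label sets agree
        • err:
          +{retry,stop} | &{retry,stop}  ✓ label sets agree
            • retry:
              Y | Y  ✓
            • stop:
              end | end  ✓
        • data:
          !Str | ?Str  ✓
            Y | Y  ✓
        • stop:
          !Bool | ?Bool  ✓
            Y | Y  ✓

YES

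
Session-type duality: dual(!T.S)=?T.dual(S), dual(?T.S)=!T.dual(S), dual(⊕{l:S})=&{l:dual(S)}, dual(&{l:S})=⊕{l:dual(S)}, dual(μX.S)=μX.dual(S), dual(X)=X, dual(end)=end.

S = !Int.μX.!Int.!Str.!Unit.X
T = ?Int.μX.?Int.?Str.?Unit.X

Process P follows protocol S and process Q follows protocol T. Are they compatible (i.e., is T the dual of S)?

!Int ‖ ?Int  ✓
  μX ‖ μX  ✓ (rec unchanged)
    !Int ‖ ?Int  ✓
      !Str ‖ ?Str  ✓
        !Unit ‖ ?Unit  ✓
          X ‖ X  ✓

YES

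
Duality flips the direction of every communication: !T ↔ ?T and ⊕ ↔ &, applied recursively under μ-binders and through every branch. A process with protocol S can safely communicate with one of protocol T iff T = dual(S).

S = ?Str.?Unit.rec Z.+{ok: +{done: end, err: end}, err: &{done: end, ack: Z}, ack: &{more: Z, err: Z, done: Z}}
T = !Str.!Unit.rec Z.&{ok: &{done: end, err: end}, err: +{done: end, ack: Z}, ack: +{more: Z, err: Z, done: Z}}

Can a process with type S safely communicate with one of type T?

YES

?Str vs !Str  match
  ?Unit vs !Unit  match
    rec Z vs rec Z  match (binder kept)
      +{ok,err,ack} vs &{ok,err,ack}  match same labels
        • ok:
          +{done,err} vs &{done,err}  match same labels
            • done:
              end vs end  match
            • err:
              end vs end  match
        • err:
          &{done,ack} vs +{done,ack}  match same labels
            • done:
              end vs end  match
            • ack:
              Z vs Z  match
        • ack:
          &{more,err,done} vs +{more,err,done}  match same labels
            • more:
              Z vs Z  match
            • err:
              Z vs Z  match
            • done:
              Z vs Z  match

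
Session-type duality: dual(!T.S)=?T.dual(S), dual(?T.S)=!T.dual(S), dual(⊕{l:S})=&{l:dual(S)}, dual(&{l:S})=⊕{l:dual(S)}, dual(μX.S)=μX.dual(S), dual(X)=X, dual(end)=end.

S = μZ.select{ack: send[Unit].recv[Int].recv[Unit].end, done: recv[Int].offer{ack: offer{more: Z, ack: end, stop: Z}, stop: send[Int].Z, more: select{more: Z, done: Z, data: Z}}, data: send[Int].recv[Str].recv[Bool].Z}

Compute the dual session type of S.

μZ.offer{ack: recv[Unit].send[Int].send[Unit].end, done: send[Int].select{ack: select{more: Z, ack: end, stop: Z}, stop: recv[Int].Z, more: offer{more: Z, done: Z, data: Z}}, data: recv[Int].send[Str].send[Bool].Z}

μZ = μZ  (binder kept)
  select{ack,done,data} = offer{ack,done,data}  (select→offer)
    [ack]
      send[Unit] = recv[Unit]
        recv[Int] = send[Int]
          recv[Unit] = send[Unit]
            end ↦ end
    [done]
      recv[Int] = send[Int]
        offer{ack,stop,more} = select{ack,stop,more}  (external→internal)
          [ack]
            offer{more,ack,stop} = select{more,ack,stop}  (external→internal)
              [more]
                Z ↦ Z
              [ack]
                end ↦ end
              [stop]
                Z ↦ Z
          [stop]
            send[Int] = recv[Int]
              Z ↦ Z
          [more]
            select{more,done,data} = offer{more,done,data}  (select→offer)
              [more]
                Z ↦ Z
              [done]
                Z ↦ Z
              [data]
                Z ↦ Z
    [data]
      send[Int] = recv[Int]
        recv[Str] = send[Str]
          recv[Bool] = send[Bool]
            Z ↦ Z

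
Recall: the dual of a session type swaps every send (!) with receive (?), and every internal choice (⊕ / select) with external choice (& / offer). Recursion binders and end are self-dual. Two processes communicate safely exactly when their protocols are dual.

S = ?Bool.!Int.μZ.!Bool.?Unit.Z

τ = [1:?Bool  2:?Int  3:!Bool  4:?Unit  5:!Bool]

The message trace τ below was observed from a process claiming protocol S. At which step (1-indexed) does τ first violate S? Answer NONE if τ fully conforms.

2

step 1: ?Bool  ✓  state: !Int.μZ.…
step 2: got ?Int, protocol expects !Int  ✗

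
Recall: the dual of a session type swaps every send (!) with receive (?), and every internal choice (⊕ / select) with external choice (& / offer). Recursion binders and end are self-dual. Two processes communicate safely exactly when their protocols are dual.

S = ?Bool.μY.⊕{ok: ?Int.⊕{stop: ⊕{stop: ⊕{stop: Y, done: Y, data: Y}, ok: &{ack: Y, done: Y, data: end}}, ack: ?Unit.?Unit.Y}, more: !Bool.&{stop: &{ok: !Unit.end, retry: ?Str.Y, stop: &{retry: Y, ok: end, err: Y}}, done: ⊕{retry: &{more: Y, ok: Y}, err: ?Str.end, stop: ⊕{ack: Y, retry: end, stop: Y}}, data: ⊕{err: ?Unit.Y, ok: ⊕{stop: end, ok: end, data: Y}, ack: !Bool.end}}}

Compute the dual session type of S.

!Bool.μY.&{ok: !Int.&{stop: &{stop: &{stop: Y, done: Y, data: Y}, ok: ⊕{ack: Y, done: Y, data: end}}, ack: !Unit.!Unit.Y}, more: ?Bool.⊕{stop: ⊕{ok: ?Unit.end, retry: !Str.Y, stop: ⊕{retry: Y, ok: end, err: Y}}, done: &{retry: ⊕{more: Y, ok: Y}, err: !Str.end, stop: &{ack: Y, retry: end, stop: Y}}, data: &{err: !Unit.Y, ok: &{stop: end, ok: end, data: Y}, ack: ?Bool.end}}}

?Bool ↦ !Bool
  μY ↦ μY  (rec unchanged)
    ⊕{ok,more} ↦ &{ok,more}  (internal→external)
      • ok:
        ?Int ↦ !Int
          ⊕{stop,ack} ↦ &{stop,ack}  (internal→external)
            • stop:
              ⊕{stop,ok} ↦ &{stop,ok}  (internal→external)
                • stop:
                  ⊕{stop,done,data} ↦ &{stop,done,data}  (internal→external)
                    • stop:
                      Y self-dual
                    • done:
                      Y self-dual
                    • data:
                      Y self-dual
                • ok:
                  &{ack,done,data} ↦ ⊕{ack,done,data}  (&→⊕)
                    • ack:
                      Y self-dual
                    • done:
                      Y self-dual
                    • data:
                      end self-dual
            • ack:
              ?Unit ↦ !Unit
                ?Unit ↦ !Unit
                  Y self-dual
      • more:
        !Bool ↦ ?Bool
          &{stop,done,data} ↦ ⊕{stop,done,data}  (&→⊕)
            • stop:
              &{ok,retry,stop} ↦ ⊕{ok,retry,stop}  (&→⊕)
                • ok:
                  !Unit ↦ ?Unit
                    end self-dual
                • retry:
                  ?Str ↦ !Str
                    Y self-dual
                • stop:
                  &{retry,ok,err} ↦ ⊕{retry,ok,err}  (&→⊕)
                    • retry:
                      Y self-dual
                    • ok:
                      end self-dual
                    • err:
                      Y self-dual
            • done:
              ⊕{retry,err,stop} ↦ &{retry,err,stop}  (internal→external)
                • retry:
                  &{more,ok} ↦ ⊕{more,ok}  (&→⊕)
                    • more:
                      Y self-dual
                    • ok:
                      Y self-dual
                • err:
                  ?Str ↦ !Str
                    end self-dual
                • stop:
                  ⊕{ack,retry,stop} ↦ &{ack,retry,stop}  (internal→external)
                    • ack:
                      Y self-dual
                    • retry:
                      end self-dual
                    • stop:
                      Y self-dual
            • data:
              ⊕{err,ok,ack} ↦ &{err,ok,ack}  (internal→external)
                • err:
                  ?Unit ↦ !Unit
                    Y self-dual
                • ok:
                  ⊕{stop,ok,data} ↦ &{stop,ok,data}  (internal→external)
                    • stop:
                      end self-dual
                    • ok:
                      end self-dual
                    • data:
                      Y self-dual
                • ack:
                  !Bool ↦ ?Bool
                    end self-dual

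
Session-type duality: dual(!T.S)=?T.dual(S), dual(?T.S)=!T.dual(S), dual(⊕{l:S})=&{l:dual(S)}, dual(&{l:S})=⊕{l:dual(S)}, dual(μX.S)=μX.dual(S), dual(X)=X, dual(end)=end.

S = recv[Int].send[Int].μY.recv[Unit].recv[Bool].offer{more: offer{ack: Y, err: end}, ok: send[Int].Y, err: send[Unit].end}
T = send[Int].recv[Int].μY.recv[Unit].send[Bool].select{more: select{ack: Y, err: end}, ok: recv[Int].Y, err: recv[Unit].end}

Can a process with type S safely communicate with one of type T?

recv[Int] ‖ send[Int]  ✓
  send[Int] ‖ recv[Int]  ✓
    μY ‖ μY  ✓ (binder kept)
      recv[Unit] ‖ recv[Unit]  ✗ same direction on both sides — not dual

NO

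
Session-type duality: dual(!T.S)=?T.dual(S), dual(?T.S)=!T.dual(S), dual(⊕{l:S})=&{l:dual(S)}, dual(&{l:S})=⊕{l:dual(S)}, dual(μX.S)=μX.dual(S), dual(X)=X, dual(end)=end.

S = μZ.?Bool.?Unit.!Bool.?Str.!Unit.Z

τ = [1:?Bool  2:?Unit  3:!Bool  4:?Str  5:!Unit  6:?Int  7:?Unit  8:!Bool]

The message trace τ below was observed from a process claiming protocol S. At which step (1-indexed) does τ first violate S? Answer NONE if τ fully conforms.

step 1: ?Bool  ✓  now at ?Unit.!Bool.?Str.!Unit.μZ.…
step 2: ?Unit  ✓  now at !Bool.?Str.!Unit.μZ.…
step 3: !Bool  ✓  now at ?Str.!Unit.μZ.…
step 4: ?Str  ✓  now at !Unit.μZ.…
step 5: !Unit  ✓  now at μZ.…
step 6: got ?Int, protocol expects ?Bool  ✗

6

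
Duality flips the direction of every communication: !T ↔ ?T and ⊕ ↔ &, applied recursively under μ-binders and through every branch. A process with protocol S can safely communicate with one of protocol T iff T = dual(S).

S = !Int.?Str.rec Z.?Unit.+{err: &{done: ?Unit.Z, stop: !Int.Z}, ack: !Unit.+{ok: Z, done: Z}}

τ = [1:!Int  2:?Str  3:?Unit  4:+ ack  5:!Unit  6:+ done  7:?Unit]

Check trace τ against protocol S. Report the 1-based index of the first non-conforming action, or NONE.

NONE

@1 !Int  ok  cont: ?Str.rec Z.…
@2 ?Str  ok  cont: rec Z.…
@3 ?Unit  ok  cont: +{err: &{done: ?Unit.rec Z.…, stop: !Int.rec Z.…}, ack: !Unit.+{ok: rec Z.…, done: rec Z.…}}
@4 + ack  ok  cont: !Unit.+{ok: rec Z.…, done: rec Z.…}
@5 !Unit  ok  cont: +{ok: rec Z.…, done: rec Z.…}
@6 + done  ok  cont: rec Z.…
@7 ?Unit  ok  cont: +{err: &{done: ?Unit.rec Z.…, stop: !Int.rec Z.…}, ack: !Unit.+{ok: rec Z.…, done: rec Z.…}}
all 7 steps conform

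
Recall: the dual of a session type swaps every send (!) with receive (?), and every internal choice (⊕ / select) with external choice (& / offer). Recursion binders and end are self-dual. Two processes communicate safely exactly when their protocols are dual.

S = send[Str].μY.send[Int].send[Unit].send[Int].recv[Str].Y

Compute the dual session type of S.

send[Str] ↦ recv[Str]
  μY ↦ μY  (rec unchanged)
    send[Int] ↦ recv[Int]
      send[Unit] ↦ recv[Unit]
        send[Int] ↦ recv[Int]
          recv[Str] ↦ send[Str]
            Y self-dual

recv[Str].μY.recv[Int].recv[Unit].recv[Int].send[Str].Y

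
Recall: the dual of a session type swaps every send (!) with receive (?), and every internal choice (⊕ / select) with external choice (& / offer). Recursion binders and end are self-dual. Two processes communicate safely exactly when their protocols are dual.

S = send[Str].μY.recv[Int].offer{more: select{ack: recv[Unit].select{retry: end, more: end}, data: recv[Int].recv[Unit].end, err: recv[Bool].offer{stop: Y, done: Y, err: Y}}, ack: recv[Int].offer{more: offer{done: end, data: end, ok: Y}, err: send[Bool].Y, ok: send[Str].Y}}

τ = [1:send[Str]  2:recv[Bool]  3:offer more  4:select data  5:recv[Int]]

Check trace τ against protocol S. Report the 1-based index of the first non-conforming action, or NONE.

2

[1] send[Str]  ✓  now at μY.…
[2] got recv[Bool], protocol expects recv[Int]  ✗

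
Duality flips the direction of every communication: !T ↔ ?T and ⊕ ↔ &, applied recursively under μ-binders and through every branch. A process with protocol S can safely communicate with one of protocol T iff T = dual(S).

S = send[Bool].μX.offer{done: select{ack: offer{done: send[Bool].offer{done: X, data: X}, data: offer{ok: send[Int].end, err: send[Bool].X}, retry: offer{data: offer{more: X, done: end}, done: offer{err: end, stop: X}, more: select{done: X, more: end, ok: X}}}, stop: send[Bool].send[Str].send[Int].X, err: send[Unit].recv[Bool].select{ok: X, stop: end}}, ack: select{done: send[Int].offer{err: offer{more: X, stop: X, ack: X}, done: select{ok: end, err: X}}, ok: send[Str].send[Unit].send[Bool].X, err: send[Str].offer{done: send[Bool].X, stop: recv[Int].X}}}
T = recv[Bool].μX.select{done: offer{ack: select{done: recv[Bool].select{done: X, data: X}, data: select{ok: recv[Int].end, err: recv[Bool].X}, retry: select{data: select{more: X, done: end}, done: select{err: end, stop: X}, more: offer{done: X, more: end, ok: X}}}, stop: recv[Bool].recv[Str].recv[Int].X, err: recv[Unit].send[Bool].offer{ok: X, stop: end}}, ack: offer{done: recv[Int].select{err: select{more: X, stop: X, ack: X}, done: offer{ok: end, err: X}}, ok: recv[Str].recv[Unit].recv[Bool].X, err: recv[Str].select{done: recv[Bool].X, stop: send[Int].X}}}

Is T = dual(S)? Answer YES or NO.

YES

send[Bool] ‖ recv[Bool]  ok
  μX ‖ μX  ok (rec unchanged)
    offer{done,ack} ‖ select{done,ack}  ok same labels
      • done:
        select{ack,stop,err} ‖ offer{ack,stop,err}  ok same labels
          • ack:
            offer{done,data,retry} ‖ select{done,data,retry}  ok same labels
              • done:
                send[Bool] ‖ recv[Bool]  ok
                  offer{done,data} ‖ select{done,data}  ok same labels
                    • done:
                      X ‖ X  ok
                    • data:
                      X ‖ X  ok
              • data:
                offer{ok,err} ‖ select{ok,err}  ok same labels
                  • ok:
                    send[Int] ‖ recv[Int]  ok
                      end ‖ end  ok
                  • err:
                    send[Bool] ‖ recv[Bool]  ok
                      X ‖ X  ok
              • retry:
                offer{data,done,more} ‖ select{data,done,more}  ok same labels
                  • data:
                    offer{more,done} ‖ select{more,done}  ok same labels
                      • more:
                        X ‖ X  ok
                      • done:
                        end ‖ end  ok
                  • done:
                    offer{err,stop} ‖ select{err,stop}  ok same labels
                      • err:
                        end ‖ end  ok
                      • stop:
                        X ‖ X  ok
                  • more:
                    select{done,more,ok} ‖ offer{done,more,ok}  ok same labels
                      • done:
                        X ‖ X  ok
                      • more:
                        end ‖ end  ok
                      • ok:
                        X ‖ X  ok
          • stop:
            send[Bool] ‖ recv[Bool]  ok
              send[Str] ‖ recv[Str]  ok
                send[Int] ‖ recv[Int]  ok
                  X ‖ X  ok
          • err:
            send[Unit] ‖ recv[Unit]  ok
              recv[Bool] ‖ send[Bool]  ok
                select{ok,stop} ‖ offer{ok,stop}  ok same labels
                  • ok:
                    X ‖ X  ok
                  • stop:
                    end ‖ end  ok
      • ack:
        select{done,ok,err} ‖ offer{done,ok,err}  ok same labels
          • done:
            send[Int] ‖ recv[Int]  ok
              offer{err,done} ‖ select{err,done}  ok same labels
                • err:
                  offer{more,stop,ack} ‖ select{more,stop,ack}  ok same labels
                    • more:
                      X ‖ X  ok
                    • stop:
                      X ‖ X  ok
                    • ack:
                      X ‖ X  ok
                • done:
                  select{ok,err} ‖ offer{ok,err}  ok same labels
                    • ok:
                      end ‖ end  ok
                    • err:
                      X ‖ X  ok
          • ok:
            send[Str] ‖ recv[Str]  ok
              send[Unit] ‖ recv[Unit]  ok
                send[Bool] ‖ recv[Bool]  ok
                  X ‖ X  ok
          • err:
            send[Str] ‖ recv[Str]  ok
              offer{done,stop} ‖ select{done,stop}  ok same labels
                • done:
                  send[Bool] ‖ recv[Bool]  ok
                    X ‖ X  ok
                • stop:
                  recv[Int] ‖ send[Int]  ok
                    X ‖ X  ok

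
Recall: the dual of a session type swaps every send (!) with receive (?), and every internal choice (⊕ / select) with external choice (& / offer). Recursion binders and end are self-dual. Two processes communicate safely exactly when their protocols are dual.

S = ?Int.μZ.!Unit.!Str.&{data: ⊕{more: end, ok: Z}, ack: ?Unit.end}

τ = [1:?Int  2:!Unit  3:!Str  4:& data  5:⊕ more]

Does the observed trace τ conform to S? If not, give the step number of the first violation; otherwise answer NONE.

@1 ?Int  match  residual = μZ.…
@2 !Unit  match  residual = !Str.&{data: ⊕{more: end, ok: μZ.…}, ack: ?Unit.end}
@3 !Str  match  residual = &{data: ⊕{more: end, ok: μZ.…}, ack: ?Unit.end}
@4 & data  match  residual = ⊕{more: end, ok: μZ.…}
@5 ⊕ more  match  residual = end
trace exhausted — no violation

NONE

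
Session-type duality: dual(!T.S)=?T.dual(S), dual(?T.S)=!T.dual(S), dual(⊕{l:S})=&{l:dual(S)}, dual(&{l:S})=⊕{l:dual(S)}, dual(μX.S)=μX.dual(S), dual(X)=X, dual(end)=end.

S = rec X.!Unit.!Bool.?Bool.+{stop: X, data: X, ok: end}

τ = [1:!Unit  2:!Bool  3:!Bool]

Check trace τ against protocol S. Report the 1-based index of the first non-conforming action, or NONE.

3

[1] !Unit  ok  cont: !Bool.?Bool.+{stop: rec X.…, data: rec X.…, ok: end}
[2] !Bool  ok  cont: ?Bool.+{stop: rec X.…, data: rec X.…, ok: end}
[3] got !Bool, protocol expects ?Bool  ✗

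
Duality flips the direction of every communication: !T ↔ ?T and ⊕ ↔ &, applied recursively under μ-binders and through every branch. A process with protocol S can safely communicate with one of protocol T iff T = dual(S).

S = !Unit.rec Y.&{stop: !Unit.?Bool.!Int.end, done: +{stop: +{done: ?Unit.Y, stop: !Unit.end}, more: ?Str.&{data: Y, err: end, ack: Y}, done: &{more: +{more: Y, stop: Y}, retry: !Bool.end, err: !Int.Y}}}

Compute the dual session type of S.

?Unit.rec Y.+{stop: ?Unit.!Bool.?Int.end, done: &{stop: &{done: !Unit.Y, stop: ?Unit.end}, more: !Str.+{data: Y, err: end, ack: Y}, done: +{more: &{more: Y, stop: Y}, retry: ?Bool.end, err: ?Int.Y}}}

!Unit = ?Unit
  rec Y = rec Y  (binder kept)
    &{stop,done} = +{stop,done}  (external→internal)
      • stop:
        !Unit = ?Unit
          ?Bool = !Bool
            !Int = ?Int
              dual(end) = end
      • done:
        +{stop,more,done} = &{stop,more,done}  (⊕→&)
          • stop:
            +{done,stop} = &{done,stop}  (⊕→&)
              • done:
                ?Unit = !Unit
                  dual(Y) = Y
              • stop:
                !Unit = ?Unit
                  dual(end) = end
          • more:
            ?Str = !Str
              &{data,err,ack} = +{data,err,ack}  (external→internal)
                • data:
                  dual(Y) = Y
                • err:
                  dual(end) = end
                • ack:
                  dual(Y) = Y
          • done:
            &{more,retry,err} = +{more,retry,err}  (external→internal)
              • more:
                +{more,stop} = &{more,stop}  (⊕→&)
                  • more:
                    dual(Y) = Y
                  • stop:
                    dual(Y) = Y
              • retry:
                !Bool = ?Bool
                  dual(end) = end
              • err:
                !Int = ?Int
                  dual(Y) = Y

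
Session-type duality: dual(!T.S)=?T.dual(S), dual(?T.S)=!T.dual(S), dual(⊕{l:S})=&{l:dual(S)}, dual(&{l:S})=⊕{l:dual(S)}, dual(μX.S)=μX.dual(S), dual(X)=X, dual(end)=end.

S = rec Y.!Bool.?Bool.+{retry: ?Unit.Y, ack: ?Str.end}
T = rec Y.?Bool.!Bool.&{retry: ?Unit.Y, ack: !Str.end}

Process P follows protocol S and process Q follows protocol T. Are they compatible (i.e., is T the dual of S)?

NO

rec Y vs rec Y  ok (μ self-dual)
  !Bool vs ?Bool  ok
    ?Bool vs !Bool  ok
      +{retry,ack} vs &{retry,ack}  ok label sets agree
        case retry:
          ?Unit vs ?Unit  ✗ same direction on both sides — not dual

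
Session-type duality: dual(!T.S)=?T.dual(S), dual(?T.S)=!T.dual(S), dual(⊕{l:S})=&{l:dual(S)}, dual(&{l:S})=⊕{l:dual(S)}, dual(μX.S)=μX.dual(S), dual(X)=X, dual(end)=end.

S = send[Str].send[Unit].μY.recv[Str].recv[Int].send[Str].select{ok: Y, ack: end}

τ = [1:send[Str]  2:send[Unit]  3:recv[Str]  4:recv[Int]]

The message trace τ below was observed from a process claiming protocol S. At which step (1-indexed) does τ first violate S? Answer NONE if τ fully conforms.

@1 send[Str]  match  cont: send[Unit].μY.…
@2 send[Unit]  match  cont: μY.…
@3 recv[Str]  match  cont: recv[Int].send[Str].select{ok: μY.…, ack: end}
@4 recv[Int]  match  cont: send[Str].select{ok: μY.…, ack: end}
all 4 steps conform

NONE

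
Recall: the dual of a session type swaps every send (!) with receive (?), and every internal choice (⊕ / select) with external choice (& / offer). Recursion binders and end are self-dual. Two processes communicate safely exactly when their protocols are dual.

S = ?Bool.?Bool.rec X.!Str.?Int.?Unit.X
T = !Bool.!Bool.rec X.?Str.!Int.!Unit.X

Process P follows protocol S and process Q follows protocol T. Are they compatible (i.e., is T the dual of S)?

?Bool vs !Bool  ✓
  ?Bool vs !Bool  ✓
    rec X vs rec X  ✓ (rec unchanged)
      !Str vs ?Str  ✓
        ?Int vs !Int  ✓
          ?Unit vs !Unit  ✓
            X vs X  ✓

YES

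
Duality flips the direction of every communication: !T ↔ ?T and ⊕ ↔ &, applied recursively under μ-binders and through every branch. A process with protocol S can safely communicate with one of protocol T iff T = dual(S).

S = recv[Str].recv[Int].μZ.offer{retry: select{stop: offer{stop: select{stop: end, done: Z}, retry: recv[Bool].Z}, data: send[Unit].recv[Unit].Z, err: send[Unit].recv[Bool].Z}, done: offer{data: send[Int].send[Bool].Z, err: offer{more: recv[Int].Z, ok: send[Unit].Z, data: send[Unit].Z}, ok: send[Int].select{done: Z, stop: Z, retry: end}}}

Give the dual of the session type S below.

send[Str].send[Int].μZ.select{retry: offer{stop: select{stop: offer{stop: end, done: Z}, retry: send[Bool].Z}, data: recv[Unit].send[Unit].Z, err: recv[Unit].send[Bool].Z}, done: select{data: recv[Int].recv[Bool].Z, err: select{more: send[Int].Z, ok: recv[Unit].Z, data: recv[Unit].Z}, ok: recv[Int].offer{done: Z, stop: Z, retry: end}}}

recv[Str] ↦ send[Str]
  recv[Int] ↦ send[Int]
    μZ ↦ μZ  (rec unchanged)
      offer{retry,done} ↦ select{retry,done}  (&→⊕)
        case retry:
          select{stop,data,err} ↦ offer{stop,data,err}  (⊕→&)
            case stop:
              offer{stop,retry} ↦ select{stop,retry}  (&→⊕)
                case stop:
                  select{stop,done} ↦ offer{stop,done}  (⊕→&)
                    case stop:
                      end ↦ end
                    case done:
                      Z ↦ Z
                case retry:
                  recv[Bool] ↦ send[Bool]
                    Z ↦ Z
            case data:
              send[Unit] ↦ recv[Unit]
                recv[Unit] ↦ send[Unit]
                  Z ↦ Z
            case err:
              send[Unit] ↦ recv[Unit]
                recv[Bool] ↦ send[Bool]
                  Z ↦ Z
        case done:
          offer{data,err,ok} ↦ select{data,err,ok}  (&→⊕)
            case data:
              send[Int] ↦ recv[Int]
                send[Bool] ↦ recv[Bool]
                  Z ↦ Z
            case err:
              offer{more,ok,data} ↦ select{more,ok,data}  (&→⊕)
                case more:
                  recv[Int] ↦ send[Int]
                    Z ↦ Z
                case ok:
                  send[Unit] ↦ recv[Unit]
                    Z ↦ Z
                case data:
                  send[Unit] ↦ recv[Unit]
                    Z ↦ Z
            case ok:
              send[Int] ↦ recv[Int]
                select{done,stop,retry} ↦ offer{done,stop,retry}  (⊕→&)
                  case done:
                    Z ↦ Z
                  case stop:
                    Z ↦ Z
                  case retry:
                    end ↦ end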